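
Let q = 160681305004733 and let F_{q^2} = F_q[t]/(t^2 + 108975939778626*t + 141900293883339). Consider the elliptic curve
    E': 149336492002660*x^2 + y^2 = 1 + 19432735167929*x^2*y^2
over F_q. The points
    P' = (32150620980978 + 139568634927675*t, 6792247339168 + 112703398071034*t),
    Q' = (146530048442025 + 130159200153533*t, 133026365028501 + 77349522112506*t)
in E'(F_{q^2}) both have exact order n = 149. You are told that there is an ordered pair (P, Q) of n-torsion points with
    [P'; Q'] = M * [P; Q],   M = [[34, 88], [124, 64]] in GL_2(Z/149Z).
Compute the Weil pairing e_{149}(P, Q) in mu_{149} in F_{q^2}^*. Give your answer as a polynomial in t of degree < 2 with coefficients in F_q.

29018310511632 + 28596356579878*t

Since e_{149}(P,P)=e_{149}(Q,Q)=1 and e_{149}(Q,P)=e_{149}(P,Q)^{-1}, expanding e_{149}(34*P + 88*Q,124*P + 64*Q) leaves e(P,Q)^det(M).
det(M) mod 149 = 55; its inverse in (Z/149)^* is 84 (check: 55*84 mod 149 = 1).
Edwards->Montgomery: u=(1+y)/(1-y), v=u/x -> 58902900379866v^2=u^3+11398501946719u^2+u; then x_W=72646265459866u+108468857030798: y^2=x^3+142519074488637*x+101704580330583.
n = 149 = (10010101)_2 (8 bits, wt 4); accumulate f_{149,P'}(Q'+S)/f_{149,P'}(S) along the 7-step ladder.
Miller gives e_{149}(P',Q') = 143046375593853 + 134481813129284*t in F_{160681305004733^2}.
Hence e(P,Q) = 29018310511632 + 28596356579878*t in F_{160681305004733^2}^*.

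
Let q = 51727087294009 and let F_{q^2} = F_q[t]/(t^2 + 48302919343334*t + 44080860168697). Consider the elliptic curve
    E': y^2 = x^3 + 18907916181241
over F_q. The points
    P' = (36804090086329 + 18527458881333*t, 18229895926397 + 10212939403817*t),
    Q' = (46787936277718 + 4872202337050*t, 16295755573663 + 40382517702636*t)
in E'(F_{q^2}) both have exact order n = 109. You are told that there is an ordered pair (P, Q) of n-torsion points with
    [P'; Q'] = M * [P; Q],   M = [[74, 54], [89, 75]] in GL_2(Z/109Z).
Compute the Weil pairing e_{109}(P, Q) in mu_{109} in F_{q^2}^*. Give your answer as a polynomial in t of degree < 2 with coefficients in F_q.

42334473415314 + 16038910876371*t

Under M = [[74,54],[89,75]] in GL_2(Z/109), e_{109}(P',Q') = e_{109}(P,Q)^(74*75-54*89 mod 109).
So e_{109}(P,Q) = e_{109}(P',Q')^{86}, since 90*86 = 1 mod 109.
Build f_{109,P'} and f_{109,Q'} via the 7-bit ladder of 109=1101101_2; evaluate at shifted divisors; quotient in F_{51727087294009^2}.
The quotient is 27469716341893 + 29907660461735*t.
e_{109}(P,Q) = (27469716341893 + 29907660461735*t)^{86} = 42334473415314 + 16038910876371*t.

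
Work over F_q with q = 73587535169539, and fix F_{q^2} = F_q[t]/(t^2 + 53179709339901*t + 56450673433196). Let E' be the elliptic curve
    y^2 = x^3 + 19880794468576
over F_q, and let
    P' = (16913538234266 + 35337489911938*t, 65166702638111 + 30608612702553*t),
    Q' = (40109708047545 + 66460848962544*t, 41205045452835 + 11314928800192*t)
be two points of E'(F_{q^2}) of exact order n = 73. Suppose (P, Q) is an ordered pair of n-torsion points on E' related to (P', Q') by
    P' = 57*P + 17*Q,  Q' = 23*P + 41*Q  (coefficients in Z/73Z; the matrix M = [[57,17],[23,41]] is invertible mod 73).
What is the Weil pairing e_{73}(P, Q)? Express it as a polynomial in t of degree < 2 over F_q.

Since e_{73}(P,P)=e_{73}(Q,Q)=1 and e_{73}(Q,P)=e_{73}(P,Q)^{-1}, expanding e_{73}(57*P + 17*Q,23*P + 41*Q) leaves e(P,Q)^det(M).
Hence e(P,Q) = e(P',Q')^{35} where 35 = 48^{-1} mod 73.
Build f_{73,P'} and f_{73,Q'} via the 7-bit ladder of 73=1001001_2; evaluate at shifted divisors; quotient in F_{73587535169539^2}.
e_{73}(P',Q') = 4502862929734 + 52674073057214*t.
Finally e_{73}(P,Q) = 30762570931171 + 23862669365843*t.

30762570931171 + 23862669365843*t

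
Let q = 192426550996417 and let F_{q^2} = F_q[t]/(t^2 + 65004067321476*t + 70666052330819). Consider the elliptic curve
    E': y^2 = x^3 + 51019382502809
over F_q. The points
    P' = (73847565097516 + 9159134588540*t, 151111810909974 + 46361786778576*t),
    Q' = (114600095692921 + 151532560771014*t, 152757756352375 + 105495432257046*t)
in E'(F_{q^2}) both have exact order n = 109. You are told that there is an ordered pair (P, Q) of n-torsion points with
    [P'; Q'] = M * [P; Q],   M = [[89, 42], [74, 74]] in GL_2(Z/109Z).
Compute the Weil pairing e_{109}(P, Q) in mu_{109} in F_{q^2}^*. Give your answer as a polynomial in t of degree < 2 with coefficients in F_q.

101578172198403 + 101511280187933*t

Since e_{109}(P,P)=e_{109}(Q,Q)=1 and e_{109}(Q,P)=e_{109}(P,Q)^{-1}, expanding e_{109}(89*P + 42*Q,74*P + 74*Q) leaves e(P,Q)^det(M).
det M = 89*74 - 42*74 = 3478 = 99 (mod 109); 99^{-1} = 98 (mod 109).
Build f_{109,P'} and f_{109,Q'} via the 7-bit ladder of 109=1101101_2; evaluate at shifted divisors; quotient in F_{192426550996417^2}.
e_{109}(P',Q') = 154654736217216 + 158595484318165*t.
(154654736217216 + 158595484318165*t)^{98} mod (192426550996417,f) = 101578172198403 + 101511280187933*t.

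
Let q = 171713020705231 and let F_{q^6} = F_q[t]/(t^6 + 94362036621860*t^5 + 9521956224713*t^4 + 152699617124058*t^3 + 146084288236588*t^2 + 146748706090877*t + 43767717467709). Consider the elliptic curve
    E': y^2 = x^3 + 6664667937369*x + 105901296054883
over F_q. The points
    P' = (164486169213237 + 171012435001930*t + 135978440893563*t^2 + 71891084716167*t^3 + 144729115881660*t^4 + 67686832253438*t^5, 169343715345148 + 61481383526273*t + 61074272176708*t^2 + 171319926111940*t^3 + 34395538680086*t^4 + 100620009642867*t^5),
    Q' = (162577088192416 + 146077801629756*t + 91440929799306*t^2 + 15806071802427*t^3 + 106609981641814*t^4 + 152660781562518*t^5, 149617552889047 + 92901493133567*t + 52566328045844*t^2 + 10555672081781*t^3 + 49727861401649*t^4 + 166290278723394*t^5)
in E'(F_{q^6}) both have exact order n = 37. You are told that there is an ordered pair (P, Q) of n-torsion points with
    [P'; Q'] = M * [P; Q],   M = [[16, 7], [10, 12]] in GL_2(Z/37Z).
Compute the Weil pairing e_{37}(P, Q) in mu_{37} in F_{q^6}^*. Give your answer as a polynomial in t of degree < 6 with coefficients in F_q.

91838626126510 + 69160606631731*t + 88201417425863*t^2 + 57314640275398*t^3 + 123107452770456*t^4 + 33168353069089*t^5

Since e_{37}(P,P)=e_{37}(Q,Q)=1 and e_{37}(Q,P)=e_{37}(P,Q)^{-1}, expanding e_{37}(16*P + 7*Q,10*P + 12*Q) leaves e(P,Q)^det(M).
det(M) mod 37 = 11; its inverse in (Z/37)^* is 27 (check: 11*27 mod 37 = 1).
Run Miller on y^2=x^3+6664667937369*x+105901296054883 over F_{171713020705231}: ladder 100101 (6 bits); e = f_P(D_Q)/f_Q(D_P).
f_P(D_Q)/f_Q(D_P) = 105669448583158 + 81404607896631*t + 80189344089952*t^2 + 63392091586779*t^3 + 113480168700135*t^4 + 40058664530941*t^5.
(105669448583158 + 81404607896631*t + 80189344089952*t^2 + 63392091586779*t^3 + 113480168700135*t^4 + 40058664530941*t^5)^{27} mod (171713020705231,f) = 91838626126510 + 69160606631731*t + 88201417425863*t^2 + 57314640275398*t^3 + 123107452770456*t^4 + 33168353069089*t^5.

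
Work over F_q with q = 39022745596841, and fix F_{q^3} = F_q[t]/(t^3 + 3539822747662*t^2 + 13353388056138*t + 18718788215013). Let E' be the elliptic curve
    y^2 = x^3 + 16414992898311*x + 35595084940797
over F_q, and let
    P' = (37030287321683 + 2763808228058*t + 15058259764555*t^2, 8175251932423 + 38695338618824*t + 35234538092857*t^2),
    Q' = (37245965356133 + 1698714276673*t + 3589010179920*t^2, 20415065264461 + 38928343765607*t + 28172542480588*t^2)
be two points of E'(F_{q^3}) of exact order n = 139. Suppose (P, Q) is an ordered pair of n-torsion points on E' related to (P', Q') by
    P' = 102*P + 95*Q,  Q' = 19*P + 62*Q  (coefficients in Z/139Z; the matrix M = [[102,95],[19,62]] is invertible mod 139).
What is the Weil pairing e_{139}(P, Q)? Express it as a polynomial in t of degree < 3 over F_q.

Under M = [[102,95],[19,62]] in GL_2(Z/139), e_{139}(P',Q') = e_{139}(P,Q)^(102*62-95*19 mod 139).
Hence e(P,Q) = e(P',Q')^{47} where 47 = 71^{-1} mod 139.
n = 139 = (10001011)_2 (8 bits, wt 4); accumulate f_{139,P'}(Q'+S)/f_{139,P'}(S) along the 7-step ladder.
f_P(D_Q)/f_Q(D_P) = 35475503528401 + 11558831296349*t + 21364180658561*t^2.
Raise to 47: e(P,Q) = 33623569543146 + 26037764141020*t + 26555142566460*t^2 in mu_{139}.

33623569543146 + 26037764141020*t + 26555142566460*t^2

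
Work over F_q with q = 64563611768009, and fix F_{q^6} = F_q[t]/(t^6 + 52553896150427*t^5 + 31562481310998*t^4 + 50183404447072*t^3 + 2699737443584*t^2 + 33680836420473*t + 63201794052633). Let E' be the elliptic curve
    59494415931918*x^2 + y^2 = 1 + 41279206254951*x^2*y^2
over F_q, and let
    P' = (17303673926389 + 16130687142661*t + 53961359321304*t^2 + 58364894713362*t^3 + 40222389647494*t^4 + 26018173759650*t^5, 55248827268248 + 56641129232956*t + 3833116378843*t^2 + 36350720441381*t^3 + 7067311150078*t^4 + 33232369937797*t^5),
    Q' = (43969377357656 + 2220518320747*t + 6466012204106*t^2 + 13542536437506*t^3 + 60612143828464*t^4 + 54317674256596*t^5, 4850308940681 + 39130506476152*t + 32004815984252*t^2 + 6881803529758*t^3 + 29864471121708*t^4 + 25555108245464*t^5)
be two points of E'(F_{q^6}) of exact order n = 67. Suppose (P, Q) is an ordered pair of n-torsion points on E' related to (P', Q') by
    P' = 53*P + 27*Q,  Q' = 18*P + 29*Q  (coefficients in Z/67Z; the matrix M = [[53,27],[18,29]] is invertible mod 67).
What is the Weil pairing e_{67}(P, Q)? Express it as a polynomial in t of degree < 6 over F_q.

35188692995952 + 35770855322080*t + 11065220963320*t^2 + 18838099298419*t^3 + 25515044947179*t^4 + 13187523166210*t^5

Alternating bilinearity on E[67] (values in mu_{67} in F_{64563611768009^6}) gives e(P',Q') = e(P,Q)^det(M).
53*29 - 27*18 = 1051; reduced mod 67: det = 46, inverse 51.
Edwards a_E,d_E -> Montgomery A=56817677841420,B=30465613066595 -> Weierstrass 40789703315496,57184691616572 via alpha=49077409581816,beta=20694705361244.
Build f_{67,P'} and f_{67,Q'} via the 7-bit ladder of 67=1000011_2; evaluate at shifted divisors; quotient in F_{64563611768009^6}.
e_{67}(P',Q') = 21383212444368 + 3704622342362*t + 63914116450230*t^2 + 10746030384188*t^3 + 25587696906543*t^4 + 54827878822611*t^5.
Finally e_{67}(P,Q) = 35188692995952 + 35770855322080*t + 11065220963320*t^2 + 18838099298419*t^3 + 25515044947179*t^4 + 13187523166210*t^5.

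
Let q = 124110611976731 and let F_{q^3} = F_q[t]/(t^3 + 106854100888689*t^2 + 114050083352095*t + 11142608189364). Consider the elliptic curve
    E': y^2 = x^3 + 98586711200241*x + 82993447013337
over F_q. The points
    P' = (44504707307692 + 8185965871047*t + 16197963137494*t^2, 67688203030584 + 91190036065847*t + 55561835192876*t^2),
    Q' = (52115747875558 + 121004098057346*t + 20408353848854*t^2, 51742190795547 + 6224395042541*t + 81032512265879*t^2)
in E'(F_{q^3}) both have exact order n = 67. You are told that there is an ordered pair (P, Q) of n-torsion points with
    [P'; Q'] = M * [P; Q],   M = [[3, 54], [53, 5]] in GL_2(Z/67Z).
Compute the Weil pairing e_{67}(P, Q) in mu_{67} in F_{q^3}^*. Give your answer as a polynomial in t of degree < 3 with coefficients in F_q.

Under M = [[3,54],[53,5]] in GL_2(Z/67), e_{67}(P',Q') = e_{67}(P,Q)^(3*5-54*53 mod 67).
det M = 3*5 - 54*53 = -2847 = 34 (mod 67); 34^{-1} = 2 (mod 67).
Build f_{67,P'} and f_{67,Q'} via the 7-bit ladder of 67=1000011_2; evaluate at shifted divisors; quotient in F_{124110611976731^3}.
The quotient is 46069724839647 + 14043376840962*t + 21507058784192*t^2.
Hence e(P,Q) = 23012146179428 + 86984256542696*t + 51483394061950*t^2 in F_{124110611976731^3}^*.

23012146179428 + 86984256542696*t + 51483394061950*t^2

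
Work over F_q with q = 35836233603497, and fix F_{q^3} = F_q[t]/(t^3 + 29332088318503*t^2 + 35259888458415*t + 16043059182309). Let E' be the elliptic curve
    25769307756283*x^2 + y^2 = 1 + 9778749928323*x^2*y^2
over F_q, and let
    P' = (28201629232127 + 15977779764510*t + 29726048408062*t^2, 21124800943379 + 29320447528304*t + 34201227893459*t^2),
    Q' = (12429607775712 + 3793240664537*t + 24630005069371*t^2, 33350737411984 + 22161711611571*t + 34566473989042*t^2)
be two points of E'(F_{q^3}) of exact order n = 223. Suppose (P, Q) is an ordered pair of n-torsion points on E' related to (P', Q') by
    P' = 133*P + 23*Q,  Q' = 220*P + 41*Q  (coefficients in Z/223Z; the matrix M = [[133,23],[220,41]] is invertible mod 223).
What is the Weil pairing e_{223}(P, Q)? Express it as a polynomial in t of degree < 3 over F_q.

The 223-Weil pairing on E[223] over F_{35836233603497} is alternating-bilinear: e_{223}(P',Q') = e_{223}(P,Q)^det(M).
So e_{223}(P,Q) = e_{223}(P',Q')^{122}, since 170*122 = 1 mod 223.
Map (x,y)_Ed via u=(1+y)/(1-y), v=(1+y)/((1-y)x) to Montgomery A=26925835167187,B=25036576521796; then to (a',b')=(1423673374320,633134521035).
Build f_{223,P'} and f_{223,Q'} via the 8-bit ladder of 223=11011111_2; evaluate at shifted divisors; quotient in F_{35836233603497^3}.
Miller gives e_{223}(P',Q') = 1489724062273 + 1395056642163*t + 25892848579614*t^2 in F_{35836233603497^3}.
Finally e_{223}(P,Q) = 11662946167237 + 8041593103985*t + 11004835589362*t^2.

11662946167237 + 8041593103985*t + 11004835589362*t^2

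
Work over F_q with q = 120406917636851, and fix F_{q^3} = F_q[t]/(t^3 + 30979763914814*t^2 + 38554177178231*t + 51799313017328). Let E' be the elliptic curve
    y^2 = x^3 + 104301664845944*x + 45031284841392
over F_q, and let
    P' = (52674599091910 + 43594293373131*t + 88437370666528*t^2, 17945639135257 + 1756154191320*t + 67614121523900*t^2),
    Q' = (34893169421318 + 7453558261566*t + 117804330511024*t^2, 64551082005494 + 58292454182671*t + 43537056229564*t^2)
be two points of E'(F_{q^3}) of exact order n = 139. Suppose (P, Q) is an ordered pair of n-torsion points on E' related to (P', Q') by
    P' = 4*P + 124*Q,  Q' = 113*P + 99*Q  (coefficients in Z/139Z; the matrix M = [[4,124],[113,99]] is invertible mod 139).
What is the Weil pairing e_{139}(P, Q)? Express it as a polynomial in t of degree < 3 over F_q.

The 139-Weil pairing on E[139] over F_{120406917636851} is alternating-bilinear: e_{139}(P',Q') = e_{139}(P,Q)^det(M).
Hence e(P,Q) = e(P',Q')^{116} where 116 = 6^{-1} mod 139.
n = 139 = (10001011)_2 (8 bits, wt 4); accumulate f_{139,P'}(Q'+S)/f_{139,P'}(S) along the 7-step ladder.
Result: e(P',Q') = 71888119831628 + 22585868500700*t + 12931068606469*t^2.
Hence e(P,Q) = 51024173155760 + 76263752175924*t + 44548178698010*t^2 in F_{120406917636851^3}^*.

51024173155760 + 76263752175924*t + 44548178698010*t^2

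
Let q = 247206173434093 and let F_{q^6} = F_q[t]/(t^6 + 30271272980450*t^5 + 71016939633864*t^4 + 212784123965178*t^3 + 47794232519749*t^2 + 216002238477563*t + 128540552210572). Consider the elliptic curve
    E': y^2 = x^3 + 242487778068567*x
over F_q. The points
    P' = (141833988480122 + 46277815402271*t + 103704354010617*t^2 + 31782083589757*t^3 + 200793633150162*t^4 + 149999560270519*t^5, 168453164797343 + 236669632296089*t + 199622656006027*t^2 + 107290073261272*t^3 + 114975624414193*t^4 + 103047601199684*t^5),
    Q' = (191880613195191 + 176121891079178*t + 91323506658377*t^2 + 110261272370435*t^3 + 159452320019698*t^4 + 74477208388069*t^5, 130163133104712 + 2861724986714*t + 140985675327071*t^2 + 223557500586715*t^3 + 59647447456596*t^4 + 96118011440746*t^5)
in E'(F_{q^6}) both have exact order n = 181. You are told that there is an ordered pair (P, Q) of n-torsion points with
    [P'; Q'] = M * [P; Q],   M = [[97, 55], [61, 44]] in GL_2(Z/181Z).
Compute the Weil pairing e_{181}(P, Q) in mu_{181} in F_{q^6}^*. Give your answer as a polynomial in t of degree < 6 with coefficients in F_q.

148119030928075 + 109462146147830*t + 201596816555673*t^2 + 174552722725377*t^3 + 99287191823166*t^4 + 50694015705876*t^5

The 181-Weil pairing on E[181] over F_{247206173434093} is alternating-bilinear: e_{181}(P',Q') = e_{181}(P,Q)^det(M).
97*44 - 55*61 = 913; reduced mod 181: det = 8, inverse 68.
8-bit Miller (10110101) on E'/F_{247206173434093} with a'=242487778068567, b'=0: accumulate tangent/chord ratios at Q'+S and P'+S'.
So e_{181}(P',Q') = 181579902518288 + 165710303414101*t + 84754126485923*t^2 + 115254874767268*t^3 + 192073613035852*t^4 + 244375356261069*t^5.
e_{181}(P,Q) = (181579902518288 + 165710303414101*t + 84754126485923*t^2 + 115254874767268*t^3 + 192073613035852*t^4 + 244375356261069*t^5)^{68} = 148119030928075 + 109462146147830*t + 201596816555673*t^2 + 174552722725377*t^3 + 99287191823166*t^4 + 50694015705876*t^5.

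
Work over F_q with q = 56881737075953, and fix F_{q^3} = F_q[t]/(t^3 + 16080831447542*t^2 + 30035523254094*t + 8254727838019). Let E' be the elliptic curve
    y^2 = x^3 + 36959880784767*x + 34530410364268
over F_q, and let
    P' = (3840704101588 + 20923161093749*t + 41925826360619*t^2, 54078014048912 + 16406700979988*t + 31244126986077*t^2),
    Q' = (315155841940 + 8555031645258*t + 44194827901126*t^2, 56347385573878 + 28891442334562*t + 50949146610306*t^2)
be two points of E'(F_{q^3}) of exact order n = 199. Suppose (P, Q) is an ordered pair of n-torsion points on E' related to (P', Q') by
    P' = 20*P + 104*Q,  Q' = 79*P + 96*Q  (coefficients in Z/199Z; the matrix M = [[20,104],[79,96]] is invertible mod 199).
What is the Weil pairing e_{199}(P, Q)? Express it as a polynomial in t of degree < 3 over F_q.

e_{199} is bilinear + alternating on E[199], so e_{199}(20*P + 104*Q, 79*P + 96*Q) = e_{199}(P,Q)^(20*96-104*79).
Hence e(P,Q) = e(P',Q')^{47} where 47 = 72^{-1} mod 199.
8-bit Miller (11000111) on E'/F_{56881737075953} with a'=36959880784767, b'=34530410364268: accumulate tangent/chord ratios at Q'+S and P'+S'.
Result: e(P',Q') = 8139405280120 + 24619122770836*t + 38940064357718*t^2.
(8139405280120 + 24619122770836*t + 38940064357718*t^2)^{47} mod (56881737075953,f) = 11200721081682 + 38079400810254*t + 40300539583530*t^2.

11200721081682 + 38079400810254*t + 40300539583530*t^2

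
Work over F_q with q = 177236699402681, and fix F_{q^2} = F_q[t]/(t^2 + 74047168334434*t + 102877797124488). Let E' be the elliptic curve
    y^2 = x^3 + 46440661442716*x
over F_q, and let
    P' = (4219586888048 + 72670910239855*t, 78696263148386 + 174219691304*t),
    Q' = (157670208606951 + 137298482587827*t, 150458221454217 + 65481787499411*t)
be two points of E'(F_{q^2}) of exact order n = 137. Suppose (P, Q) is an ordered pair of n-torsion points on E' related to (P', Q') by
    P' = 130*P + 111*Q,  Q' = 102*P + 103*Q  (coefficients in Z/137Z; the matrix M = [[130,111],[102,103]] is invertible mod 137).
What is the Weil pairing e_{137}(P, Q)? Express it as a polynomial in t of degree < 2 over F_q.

Since e_{137}(P,P)=e_{137}(Q,Q)=1 and e_{137}(Q,P)=e_{137}(P,Q)^{-1}, expanding e_{137}(130*P + 111*Q,102*P + 103*Q) leaves e(P,Q)^det(M).
det M = 130*103 - 111*102 = 2068 = 13 (mod 137); 13^{-1} = 116 (mod 137).
Run Miller on y^2=x^3+46440661442716*x over F_{177236699402681}: ladder 10001001 (8 bits); e = f_P(D_Q)/f_Q(D_P).
The quotient is 147331156236110 + 99966882466552*t.
Raise to 116: e(P,Q) = 60821210269634 + 15493662784950*t in mu_{137}.

60821210269634 + 15493662784950*t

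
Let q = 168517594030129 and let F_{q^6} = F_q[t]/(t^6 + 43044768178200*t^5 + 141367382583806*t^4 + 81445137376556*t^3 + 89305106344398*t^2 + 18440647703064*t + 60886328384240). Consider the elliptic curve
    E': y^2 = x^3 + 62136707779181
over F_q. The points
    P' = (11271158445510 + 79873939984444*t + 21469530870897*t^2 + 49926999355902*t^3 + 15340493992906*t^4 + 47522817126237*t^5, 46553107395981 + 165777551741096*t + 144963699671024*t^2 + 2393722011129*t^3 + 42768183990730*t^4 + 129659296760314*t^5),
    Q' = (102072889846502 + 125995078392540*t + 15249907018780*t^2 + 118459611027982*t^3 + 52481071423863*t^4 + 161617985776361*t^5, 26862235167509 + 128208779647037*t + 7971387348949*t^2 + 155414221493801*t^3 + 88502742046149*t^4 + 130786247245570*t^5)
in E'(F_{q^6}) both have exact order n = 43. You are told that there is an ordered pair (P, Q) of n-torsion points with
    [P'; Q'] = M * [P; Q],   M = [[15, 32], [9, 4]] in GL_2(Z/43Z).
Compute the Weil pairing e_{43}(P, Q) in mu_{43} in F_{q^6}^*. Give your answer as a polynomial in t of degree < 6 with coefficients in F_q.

148585789755835 + 105294683880337*t + 124187118246101*t^2 + 144811221656163*t^3 + 12892075846676*t^4 + 8952157019563*t^5

Since e_{43}(P,P)=e_{43}(Q,Q)=1 and e_{43}(Q,P)=e_{43}(P,Q)^{-1}, expanding e_{43}(15*P + 32*Q,9*P + 4*Q) leaves e(P,Q)^det(M).
det(M) mod 43 = 30; its inverse in (Z/43)^* is 33 (check: 30*33 mod 43 = 1).
Miller loop for e_{43} over F_{168517594030129^6}: bits of 43 = 101011; 5 double steps + 3 add steps, l/v at each.
The quotient is 152704920292640 + 131385543422121*t + 27065856583948*t^2 + 135581341432580*t^3 + 138268776501573*t^4 + 47392931864209*t^5.
Raise to 33: e(P,Q) = 148585789755835 + 105294683880337*t + 124187118246101*t^2 + 144811221656163*t^3 + 12892075846676*t^4 + 8952157019563*t^5 in mu_{43}.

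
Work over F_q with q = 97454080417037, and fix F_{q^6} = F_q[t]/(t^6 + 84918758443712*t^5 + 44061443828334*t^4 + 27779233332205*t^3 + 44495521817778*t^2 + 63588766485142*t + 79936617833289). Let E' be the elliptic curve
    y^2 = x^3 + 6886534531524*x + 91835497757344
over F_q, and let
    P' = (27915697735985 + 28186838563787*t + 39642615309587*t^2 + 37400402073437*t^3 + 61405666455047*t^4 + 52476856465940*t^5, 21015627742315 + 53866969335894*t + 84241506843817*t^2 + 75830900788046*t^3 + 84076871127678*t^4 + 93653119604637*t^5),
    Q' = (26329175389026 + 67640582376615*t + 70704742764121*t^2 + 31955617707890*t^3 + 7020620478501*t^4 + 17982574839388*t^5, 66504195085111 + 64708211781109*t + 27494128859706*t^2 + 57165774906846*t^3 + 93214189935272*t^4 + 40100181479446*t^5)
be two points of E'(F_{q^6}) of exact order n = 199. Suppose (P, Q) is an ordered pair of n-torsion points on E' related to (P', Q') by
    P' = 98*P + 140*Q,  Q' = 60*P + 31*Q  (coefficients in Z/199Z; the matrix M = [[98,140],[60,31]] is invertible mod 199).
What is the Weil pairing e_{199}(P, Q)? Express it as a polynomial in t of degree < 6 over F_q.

Alternating bilinearity on E[199] (values in mu_{199} in F_{97454080417037^6}) gives e(P',Q') = e(P,Q)^det(M).
98*31 - 140*60 = -5362; reduced mod 199: det = 11, inverse 181.
Run Miller on y^2=x^3+6886534531524*x+91835497757344 over F_{97454080417037}: ladder 11000111 (8 bits); e = f_P(D_Q)/f_Q(D_P).
Result: e(P',Q') = 44474003303754 + 45076597047502*t + 47627245129214*t^2 + 4223147832373*t^3 + 82792277528334*t^4 + 27080755185387*t^5.
Thus e_{199}(P,Q) = 28504854761008 + 65453490282847*t + 2127550998031*t^2 + 72231881252481*t^3 + 80066524553126*t^4 + 90960939862921*t^5.

28504854761008 + 65453490282847*t + 2127550998031*t^2 + 72231881252481*t^3 + 80066524553126*t^4 + 90960939862921*t^5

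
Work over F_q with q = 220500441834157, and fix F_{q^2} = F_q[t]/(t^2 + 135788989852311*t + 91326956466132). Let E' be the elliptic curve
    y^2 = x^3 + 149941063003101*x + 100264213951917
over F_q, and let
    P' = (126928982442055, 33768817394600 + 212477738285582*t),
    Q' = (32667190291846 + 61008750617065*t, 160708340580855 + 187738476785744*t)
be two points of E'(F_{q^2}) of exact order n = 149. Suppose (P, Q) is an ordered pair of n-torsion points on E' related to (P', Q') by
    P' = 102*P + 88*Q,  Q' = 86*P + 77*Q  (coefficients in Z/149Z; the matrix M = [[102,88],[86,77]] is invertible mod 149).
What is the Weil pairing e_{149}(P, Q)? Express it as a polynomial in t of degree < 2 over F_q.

39044076526870 + 152427998785743*t

Under M = [[102,88],[86,77]] in GL_2(Z/149), e_{149}(P',Q') = e_{149}(P,Q)^(102*77-88*86 mod 149).
So e_{149}(P,Q) = e_{149}(P',Q')^{62}, since 137*62 = 1 mod 149.
Run Miller on y^2=x^3+149941063003101*x+100264213951917 over F_{220500441834157}: ladder 10010101 (8 bits); e = f_P(D_Q)/f_Q(D_P).
Result: e(P',Q') = 54992737457092 + 165760729729407*t.
Thus e_{149}(P,Q) = 39044076526870 + 152427998785743*t.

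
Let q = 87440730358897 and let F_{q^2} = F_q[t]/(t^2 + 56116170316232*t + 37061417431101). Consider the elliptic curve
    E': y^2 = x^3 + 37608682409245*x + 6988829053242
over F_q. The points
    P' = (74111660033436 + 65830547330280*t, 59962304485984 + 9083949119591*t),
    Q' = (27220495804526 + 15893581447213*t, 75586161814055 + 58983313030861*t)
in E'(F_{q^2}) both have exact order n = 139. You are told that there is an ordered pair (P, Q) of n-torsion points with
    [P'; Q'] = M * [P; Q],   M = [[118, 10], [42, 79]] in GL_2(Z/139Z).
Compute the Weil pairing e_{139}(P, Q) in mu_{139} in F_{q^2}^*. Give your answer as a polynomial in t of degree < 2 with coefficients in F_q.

1119823545721 + 48942123595077*t

e_{139} is bilinear + alternating on E[139], so e_{139}(118*P + 10*Q, 42*P + 79*Q) = e_{139}(P,Q)^(118*79-10*42).
So e_{139}(P,Q) = e_{139}(P',Q')^{116}, since 6*116 = 1 mod 139.
Run Miller on y^2=x^3+37608682409245*x+6988829053242 over F_{87440730358897}: ladder 10001011 (8 bits); e = f_P(D_Q)/f_Q(D_P).
Result: e(P',Q') = 77119039200701 + 14921976539236*t.
Thus e_{139}(P,Q) = 1119823545721 + 48942123595077*t.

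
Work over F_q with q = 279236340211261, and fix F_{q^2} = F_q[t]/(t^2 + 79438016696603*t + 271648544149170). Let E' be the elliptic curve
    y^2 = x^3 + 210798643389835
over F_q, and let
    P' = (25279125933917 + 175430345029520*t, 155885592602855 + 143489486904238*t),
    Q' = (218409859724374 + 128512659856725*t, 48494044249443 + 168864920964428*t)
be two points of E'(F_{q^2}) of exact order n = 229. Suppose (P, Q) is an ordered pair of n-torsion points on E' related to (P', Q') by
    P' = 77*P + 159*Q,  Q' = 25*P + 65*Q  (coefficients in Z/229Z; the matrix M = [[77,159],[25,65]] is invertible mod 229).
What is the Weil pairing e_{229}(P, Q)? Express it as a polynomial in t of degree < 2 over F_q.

28274969016608 + 200366802380104*t

Under M = [[77,159],[25,65]] in GL_2(Z/229), e_{229}(P',Q') = e_{229}(P,Q)^(77*65-159*25 mod 229).
det(M) mod 229 = 114; its inverse in (Z/229)^* is 227 (check: 114*227 mod 229 = 1).
Miller loop for e_{229} over F_{279236340211261^2}: bits of 229 = 11100101; 7 double steps + 4 add steps, l/v at each.
The quotient is 49651604649993 + 124186783831082*t.
Hence e(P,Q) = 28274969016608 + 200366802380104*t in F_{279236340211261^2}^*.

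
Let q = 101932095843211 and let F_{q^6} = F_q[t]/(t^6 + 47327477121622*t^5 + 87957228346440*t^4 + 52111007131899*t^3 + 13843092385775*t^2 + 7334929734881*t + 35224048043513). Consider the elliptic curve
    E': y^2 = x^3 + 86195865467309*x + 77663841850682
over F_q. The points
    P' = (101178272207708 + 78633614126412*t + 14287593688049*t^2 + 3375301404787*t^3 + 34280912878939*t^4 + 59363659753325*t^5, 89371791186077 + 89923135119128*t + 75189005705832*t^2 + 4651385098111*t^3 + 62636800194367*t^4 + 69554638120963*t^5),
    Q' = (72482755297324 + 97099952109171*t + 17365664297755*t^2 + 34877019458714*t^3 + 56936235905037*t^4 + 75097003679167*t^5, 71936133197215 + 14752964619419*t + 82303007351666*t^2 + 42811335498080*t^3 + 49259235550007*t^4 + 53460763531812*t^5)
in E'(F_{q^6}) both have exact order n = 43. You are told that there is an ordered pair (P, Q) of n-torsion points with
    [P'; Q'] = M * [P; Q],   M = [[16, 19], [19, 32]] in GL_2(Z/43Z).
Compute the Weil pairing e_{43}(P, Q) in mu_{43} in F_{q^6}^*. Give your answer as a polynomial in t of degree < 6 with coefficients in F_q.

91015868885984 + 48390848329281*t + 45559372523452*t^2 + 2231031998082*t^3 + 55631511797342*t^4 + 12598453575574*t^5

The 43-Weil pairing on E[43] over F_{101932095843211} is alternating-bilinear: e_{43}(P',Q') = e_{43}(P,Q)^det(M).
Hence e(P,Q) = e(P',Q')^{2} where 2 = 22^{-1} mod 43.
Build f_{43,P'} and f_{43,Q'} via the 6-bit ladder of 43=101011_2; evaluate at shifted divisors; quotient in F_{101932095843211^6}.
Miller gives e_{43}(P',Q') = 18661320551714 + 82178428182037*t + 48160781785336*t^2 + 64189107853243*t^3 + 96061826252063*t^4 + 55456438010609*t^5 in F_{101932095843211^6}.
(18661320551714 + 82178428182037*t + 48160781785336*t^2 + 64189107853243*t^3 + 96061826252063*t^4 + 55456438010609*t^5)^{2} mod (101932095843211,f) = 91015868885984 + 48390848329281*t + 45559372523452*t^2 + 2231031998082*t^3 + 55631511797342*t^4 + 12598453575574*t^5.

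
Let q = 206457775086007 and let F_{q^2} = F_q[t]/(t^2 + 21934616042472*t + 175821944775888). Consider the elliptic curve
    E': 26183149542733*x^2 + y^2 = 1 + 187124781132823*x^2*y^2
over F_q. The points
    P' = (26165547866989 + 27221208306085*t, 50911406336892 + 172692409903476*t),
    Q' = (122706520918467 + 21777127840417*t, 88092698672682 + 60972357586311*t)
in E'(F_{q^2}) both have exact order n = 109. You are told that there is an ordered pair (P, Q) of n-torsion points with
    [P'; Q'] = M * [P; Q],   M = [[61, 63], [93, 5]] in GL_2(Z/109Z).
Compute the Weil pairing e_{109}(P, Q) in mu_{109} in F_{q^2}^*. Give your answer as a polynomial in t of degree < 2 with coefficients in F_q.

174476151839611 + 73178249299026*t

The 109-Weil pairing on E[109] over F_{206457775086007} is alternating-bilinear: e_{109}(P',Q') = e_{109}(P,Q)^det(M).
det M = 61*5 - 63*93 = -5554 = 5 (mod 109); 5^{-1} = 22 (mod 109).
Map (x,y)_Ed via u=(1+y)/(1-y), v=(1+y)/((1-y)x) to Montgomery A=159808064380283,B=47301783400895; then to (a',b')=(1747327273791,41344506464937).
7-bit Miller (1101101) on E'/F_{206457775086007} with a'=1747327273791, b'=41344506464937: accumulate tangent/chord ratios at Q'+S and P'+S'.
So e_{109}(P',Q') = 48046545984714 + 22907937169959*t.
Hence e(P,Q) = 174476151839611 + 73178249299026*t in F_{206457775086007^2}^*.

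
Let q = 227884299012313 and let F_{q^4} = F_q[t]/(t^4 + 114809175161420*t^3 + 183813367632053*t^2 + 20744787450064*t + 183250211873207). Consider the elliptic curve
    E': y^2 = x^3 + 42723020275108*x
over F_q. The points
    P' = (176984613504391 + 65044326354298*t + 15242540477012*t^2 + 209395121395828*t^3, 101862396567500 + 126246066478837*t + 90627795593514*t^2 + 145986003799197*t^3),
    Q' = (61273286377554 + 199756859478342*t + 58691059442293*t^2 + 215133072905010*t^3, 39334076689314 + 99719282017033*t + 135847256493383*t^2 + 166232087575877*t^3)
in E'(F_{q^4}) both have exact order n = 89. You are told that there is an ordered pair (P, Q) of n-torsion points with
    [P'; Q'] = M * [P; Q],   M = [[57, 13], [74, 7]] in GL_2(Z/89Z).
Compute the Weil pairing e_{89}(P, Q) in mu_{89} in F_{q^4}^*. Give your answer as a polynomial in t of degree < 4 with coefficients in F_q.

Since e_{89}(P,P)=e_{89}(Q,Q)=1 and e_{89}(Q,P)=e_{89}(P,Q)^{-1}, expanding e_{89}(57*P + 13*Q,74*P + 7*Q) leaves e(P,Q)^det(M).
det(M) mod 89 = 60; its inverse in (Z/89)^* is 46 (check: 60*46 mod 89 = 1).
n = 89 = (1011001)_2 (7 bits, wt 4); accumulate f_{89,P'}(Q'+S)/f_{89,P'}(S) along the 6-step ladder.
The quotient is 136174955910317 + 109476957339549*t + 132796658706056*t^2 + 118589442115685*t^3.
Hence e(P,Q) = 175017138408141 + 121464803895187*t + 60744407140230*t^2 + 8429130836463*t^3 in F_{227884299012313^4}^*.

175017138408141 + 121464803895187*t + 60744407140230*t^2 + 8429130836463*t^3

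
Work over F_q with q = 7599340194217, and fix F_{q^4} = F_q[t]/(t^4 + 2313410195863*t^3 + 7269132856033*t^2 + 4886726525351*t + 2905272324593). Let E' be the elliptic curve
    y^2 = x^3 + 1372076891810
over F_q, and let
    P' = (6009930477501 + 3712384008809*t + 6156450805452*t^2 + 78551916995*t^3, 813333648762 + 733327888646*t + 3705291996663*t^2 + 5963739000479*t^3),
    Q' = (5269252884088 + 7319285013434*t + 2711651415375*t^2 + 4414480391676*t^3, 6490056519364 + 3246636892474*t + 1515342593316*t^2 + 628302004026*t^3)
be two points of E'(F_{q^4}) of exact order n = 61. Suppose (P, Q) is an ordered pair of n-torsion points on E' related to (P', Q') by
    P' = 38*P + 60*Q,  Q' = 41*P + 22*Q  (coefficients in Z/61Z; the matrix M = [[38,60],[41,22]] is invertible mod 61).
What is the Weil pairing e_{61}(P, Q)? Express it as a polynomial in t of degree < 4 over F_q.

2491461995993 + 3773206767408*t + 5270023342249*t^2 + 6094850428507*t^3

Alternating bilinearity on E[61] (values in mu_{61} in F_{7599340194217^4}) gives e(P',Q') = e(P,Q)^det(M).
38*22 - 60*41 = -1624; reduced mod 61: det = 23, inverse 8.
Build f_{61,P'} and f_{61,Q'} via the 6-bit ladder of 61=111101_2; evaluate at shifted divisors; quotient in F_{7599340194217^4}.
f_P(D_Q)/f_Q(D_P) = 7245985407194 + 2095592507038*t + 4668742830209*t^2 + 3540865575411*t^3.
e_{61}(P,Q) = (7245985407194 + 2095592507038*t + 4668742830209*t^2 + 3540865575411*t^3)^{8} = 2491461995993 + 3773206767408*t + 5270023342249*t^2 + 6094850428507*t^3.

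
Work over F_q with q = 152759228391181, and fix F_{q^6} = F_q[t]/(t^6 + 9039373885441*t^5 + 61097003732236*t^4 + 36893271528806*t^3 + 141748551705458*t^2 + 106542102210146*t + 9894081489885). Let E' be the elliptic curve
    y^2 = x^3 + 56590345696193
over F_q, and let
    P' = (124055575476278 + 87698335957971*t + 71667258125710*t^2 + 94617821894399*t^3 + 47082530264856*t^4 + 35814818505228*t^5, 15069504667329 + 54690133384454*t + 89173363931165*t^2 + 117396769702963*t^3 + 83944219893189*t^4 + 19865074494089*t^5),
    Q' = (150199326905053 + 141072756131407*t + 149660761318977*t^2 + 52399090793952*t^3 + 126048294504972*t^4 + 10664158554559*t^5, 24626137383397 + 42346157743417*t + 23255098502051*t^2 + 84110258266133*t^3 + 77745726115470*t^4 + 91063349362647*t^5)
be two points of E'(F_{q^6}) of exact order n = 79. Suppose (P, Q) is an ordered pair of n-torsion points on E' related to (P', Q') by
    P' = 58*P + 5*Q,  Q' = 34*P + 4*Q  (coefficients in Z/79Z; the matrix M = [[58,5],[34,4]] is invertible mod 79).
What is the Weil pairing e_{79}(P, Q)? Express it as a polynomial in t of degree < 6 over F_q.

The 79-Weil pairing on E[79] over F_{152759228391181} is alternating-bilinear: e_{79}(P',Q') = e_{79}(P,Q)^det(M).
det M = 58*4 - 5*34 = 62 = 62 (mod 79); 62^{-1} = 65 (mod 79).
Run Miller on y^2=x^3+56590345696193 over F_{152759228391181}: ladder 1001111 (7 bits); e = f_P(D_Q)/f_Q(D_P).
The quotient is 88423206147215 + 51759253634535*t + 123203648805118*t^2 + 111736251468757*t^3 + 37884572193798*t^4 + 2989050554529*t^5.
Finally e_{79}(P,Q) = 112063277027908 + 143902483023012*t + 59163885946339*t^2 + 63654347227326*t^3 + 86805604395109*t^4 + 133611919768400*t^5.

112063277027908 + 143902483023012*t + 59163885946339*t^2 + 63654347227326*t^3 + 86805604395109*t^4 + 133611919768400*t^5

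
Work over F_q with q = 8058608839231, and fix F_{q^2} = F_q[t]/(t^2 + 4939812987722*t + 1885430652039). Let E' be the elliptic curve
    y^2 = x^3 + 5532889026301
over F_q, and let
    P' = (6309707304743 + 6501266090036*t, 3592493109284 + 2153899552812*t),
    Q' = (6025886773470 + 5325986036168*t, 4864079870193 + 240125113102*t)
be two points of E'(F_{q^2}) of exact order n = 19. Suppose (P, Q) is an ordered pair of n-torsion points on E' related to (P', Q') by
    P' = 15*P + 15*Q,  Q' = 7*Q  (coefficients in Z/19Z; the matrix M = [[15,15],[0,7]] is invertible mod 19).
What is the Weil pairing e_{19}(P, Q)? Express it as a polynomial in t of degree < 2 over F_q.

Under M = [[15,15],[0,7]] in GL_2(Z/19), e_{19}(P',Q') = e_{19}(P,Q)^(15*7-15*0 mod 19).
Inverting 10 mod 19: 2. Thus e_{19}(P,Q) = e(P',Q')^{2}.
Double-and-add over 10011: 5-1 doublings, 3-1 additions; each step l_{T,T}/v_{2T} or l_{T,P'}/v at Q'+S for random S.
So e_{19}(P',Q') = 7693722654995 + 6144001856514*t.
Hence e(P,Q) = 5631178873287 + 3602187508240*t in F_{8058608839231^2}^*.

5631178873287 + 3602187508240*t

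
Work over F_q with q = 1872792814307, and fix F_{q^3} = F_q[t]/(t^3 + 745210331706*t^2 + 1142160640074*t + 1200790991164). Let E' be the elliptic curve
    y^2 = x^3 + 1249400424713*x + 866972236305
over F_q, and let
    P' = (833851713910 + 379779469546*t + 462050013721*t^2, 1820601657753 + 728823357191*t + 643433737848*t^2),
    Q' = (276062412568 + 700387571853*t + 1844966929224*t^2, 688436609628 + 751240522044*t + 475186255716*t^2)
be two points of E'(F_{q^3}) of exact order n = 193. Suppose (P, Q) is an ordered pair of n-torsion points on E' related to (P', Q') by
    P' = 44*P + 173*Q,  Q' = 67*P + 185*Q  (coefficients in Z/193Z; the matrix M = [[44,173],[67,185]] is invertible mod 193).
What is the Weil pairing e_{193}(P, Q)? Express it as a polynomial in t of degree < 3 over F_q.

1771348061340 + 706889107918*t + 270702105317*t^2

Since e_{193}(P,P)=e_{193}(Q,Q)=1 and e_{193}(Q,P)=e_{193}(P,Q)^{-1}, expanding e_{193}(44*P + 173*Q,67*P + 185*Q) leaves e(P,Q)^det(M).
Inverting 23 mod 193: 42. Thus e_{193}(P,Q) = e(P',Q')^{42}.
Build f_{193,P'} and f_{193,Q'} via the 8-bit ladder of 193=11000001_2; evaluate at shifted divisors; quotient in F_{1872792814307^3}.
Result: e(P',Q') = 1423152788135 + 1155488291871*t + 1430704160987*t^2.
Finally e_{193}(P,Q) = 1771348061340 + 706889107918*t + 270702105317*t^2.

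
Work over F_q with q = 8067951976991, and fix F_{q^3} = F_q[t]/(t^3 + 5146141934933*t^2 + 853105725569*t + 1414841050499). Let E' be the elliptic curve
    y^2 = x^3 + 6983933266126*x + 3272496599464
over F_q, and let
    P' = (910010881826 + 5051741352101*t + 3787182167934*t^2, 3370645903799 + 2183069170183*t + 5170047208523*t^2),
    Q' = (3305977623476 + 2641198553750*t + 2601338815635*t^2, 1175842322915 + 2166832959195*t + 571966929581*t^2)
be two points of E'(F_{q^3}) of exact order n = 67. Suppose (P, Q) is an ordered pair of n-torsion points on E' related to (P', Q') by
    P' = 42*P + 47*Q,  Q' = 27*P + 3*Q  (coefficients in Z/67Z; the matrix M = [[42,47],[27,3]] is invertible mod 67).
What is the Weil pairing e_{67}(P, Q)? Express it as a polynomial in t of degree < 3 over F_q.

Since e_{67}(P,P)=e_{67}(Q,Q)=1 and e_{67}(Q,P)=e_{67}(P,Q)^{-1}, expanding e_{67}(42*P + 47*Q,27*P + 3*Q) leaves e(P,Q)^det(M).
det(M) mod 67 = 63; its inverse in (Z/67)^* is 50 (check: 63*50 mod 67 = 1).
Build f_{67,P'} and f_{67,Q'} via the 7-bit ladder of 67=1000011_2; evaluate at shifted divisors; quotient in F_{8067951976991^3}.
So e_{67}(P',Q') = 5099475467290 + 1591301045303*t + 2583219181987*t^2.
Raise to 50: e(P,Q) = 7893994348865 + 7568833979998*t + 1440341808148*t^2 in mu_{67}.

7893994348865 + 7568833979998*t + 1440341808148*t^2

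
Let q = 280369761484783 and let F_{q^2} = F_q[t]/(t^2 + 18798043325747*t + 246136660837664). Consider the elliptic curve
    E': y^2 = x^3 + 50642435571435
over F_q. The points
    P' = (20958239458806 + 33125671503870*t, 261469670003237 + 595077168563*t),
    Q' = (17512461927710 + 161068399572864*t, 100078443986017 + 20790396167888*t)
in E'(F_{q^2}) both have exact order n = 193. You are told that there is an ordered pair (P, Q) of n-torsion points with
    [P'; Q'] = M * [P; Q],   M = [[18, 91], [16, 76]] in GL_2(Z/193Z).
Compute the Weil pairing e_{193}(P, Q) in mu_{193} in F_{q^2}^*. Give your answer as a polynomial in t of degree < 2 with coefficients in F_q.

142564487979982 + 177076405845159*t

The 193-Weil pairing on E[193] over F_{280369761484783} is alternating-bilinear: e_{193}(P',Q') = e_{193}(P,Q)^det(M).
18*76 - 91*16 = -88; reduced mod 193: det = 105, inverse 125.
Build f_{193,P'} and f_{193,Q'} via the 8-bit ladder of 193=11000001_2; evaluate at shifted divisors; quotient in F_{280369761484783^2}.
Miller gives e_{193}(P',Q') = 157837994414495 + 123994012737803*t in F_{280369761484783^2}.
Thus e_{193}(P,Q) = 142564487979982 + 177076405845159*t.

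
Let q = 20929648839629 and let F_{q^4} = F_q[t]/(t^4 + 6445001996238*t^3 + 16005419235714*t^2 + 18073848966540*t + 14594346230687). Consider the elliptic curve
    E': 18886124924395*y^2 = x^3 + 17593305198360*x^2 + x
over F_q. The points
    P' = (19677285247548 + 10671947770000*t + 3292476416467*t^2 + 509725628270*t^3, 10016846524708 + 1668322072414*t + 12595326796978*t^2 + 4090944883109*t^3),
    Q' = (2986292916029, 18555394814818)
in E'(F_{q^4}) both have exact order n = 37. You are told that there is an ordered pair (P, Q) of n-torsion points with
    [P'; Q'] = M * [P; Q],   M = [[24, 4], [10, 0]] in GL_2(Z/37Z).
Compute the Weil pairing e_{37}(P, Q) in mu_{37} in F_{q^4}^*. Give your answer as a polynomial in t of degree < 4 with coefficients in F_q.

19435222520305 + 6433952524909*t + 16976122408799*t^2 + 3518504683762*t^3

Since e_{37}(P,P)=e_{37}(Q,Q)=1 and e_{37}(Q,P)=e_{37}(P,Q)^{-1}, expanding e_{37}(24*P + 4*Q,10*P) leaves e(P,Q)^det(M).
Hence e(P,Q) = e(P',Q')^{12} where 12 = 34^{-1} mod 37.
Montgomery->Weierstrass: x_W = 6757388906521*x+13406404408531, y_W=6757388906521*y on F_{20929648839629}; lands on y^2=x^3+6932604887400*x+12647898855903.
Build f_{37,P'} and f_{37,Q'} via the 6-bit ladder of 37=100101_2; evaluate at shifted divisors; quotient in F_{20929648839629^4}.
f_P(D_Q)/f_Q(D_P) = 20692948346797 + 5633197272356*t + 3529376848526*t^2 + 8971322809935*t^3.
Hence e(P,Q) = 19435222520305 + 6433952524909*t + 16976122408799*t^2 + 3518504683762*t^3 in F_{20929648839629^4}^*.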